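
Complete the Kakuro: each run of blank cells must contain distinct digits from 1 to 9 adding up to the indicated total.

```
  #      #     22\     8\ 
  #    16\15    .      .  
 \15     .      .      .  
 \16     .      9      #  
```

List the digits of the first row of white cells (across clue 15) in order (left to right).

16 in 2 cells must be {7,9}.
R3C1 = 16 − 9 = 7 completes the 16 across.
R2C1 = 16 − 7 = 9 completes the 16 down.
Given what's placed, R2C2 must be 5 to fit the 15 across and 22 down.
R2C3 = 15 − 14 = 1 completes the 15 across.
R1C2 = 22 − 14 = 8 completes the 22 down.
R1C3 = 15 − 8 = 7 completes the 15 across.

8, 7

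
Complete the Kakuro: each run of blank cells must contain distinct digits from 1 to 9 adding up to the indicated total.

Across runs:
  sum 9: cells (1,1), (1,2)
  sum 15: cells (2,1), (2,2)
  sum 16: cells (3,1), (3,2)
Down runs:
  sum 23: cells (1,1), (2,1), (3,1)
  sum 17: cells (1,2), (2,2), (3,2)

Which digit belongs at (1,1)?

8

16 in 2 cells must be {7,9}; 23 in 3 cells must be {6,8,9}.
The 16 across and the 23 down share only 9, so (3,1) = 9.
(3,2) = 16 − 9 = 7 completes the 16 across.
Nothing is forced directly, so branch on (1,1), whose candidates are 6 or 8. If (1,1) = 6: then (1,2) would have to be in {3} for the 9 across but in {1,2,4,6,8,9} for the 17 down — contradiction. So (1,1) = 8.
(1,2) = 9 − 8 = 1 completes the 9 across.
(2,1) = 23 − 17 = 6 completes the 23 down.
(2,2) = 15 − 6 = 9 completes the 15 across.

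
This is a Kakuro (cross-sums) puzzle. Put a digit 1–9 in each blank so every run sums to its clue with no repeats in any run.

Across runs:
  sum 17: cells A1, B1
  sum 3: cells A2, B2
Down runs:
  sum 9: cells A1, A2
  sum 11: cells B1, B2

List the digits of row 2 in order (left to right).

1, 2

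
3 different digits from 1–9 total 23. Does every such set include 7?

The only way to make 23 from 3 distinct digits is {6,8,9}, which does not contain 7.

No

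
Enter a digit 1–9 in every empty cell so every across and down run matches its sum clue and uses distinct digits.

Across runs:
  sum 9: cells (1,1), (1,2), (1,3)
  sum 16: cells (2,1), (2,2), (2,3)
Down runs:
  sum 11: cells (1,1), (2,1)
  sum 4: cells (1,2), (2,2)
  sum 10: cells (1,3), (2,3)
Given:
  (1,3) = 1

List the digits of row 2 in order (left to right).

4 in 2 cells must be {1,3}.
Given what's placed, (1,2) must be 3 to fit the 9 across and 4 down.
(2,2) = 4 − 3 = 1 completes the 4 down.
(2,3) = 10 − 1 = 9 completes the 10 down.
(1,1) = 9 − 4 = 5 completes the 9 across.
(2,1) = 16 − 10 = 6 completes the 16 across.

6 1 9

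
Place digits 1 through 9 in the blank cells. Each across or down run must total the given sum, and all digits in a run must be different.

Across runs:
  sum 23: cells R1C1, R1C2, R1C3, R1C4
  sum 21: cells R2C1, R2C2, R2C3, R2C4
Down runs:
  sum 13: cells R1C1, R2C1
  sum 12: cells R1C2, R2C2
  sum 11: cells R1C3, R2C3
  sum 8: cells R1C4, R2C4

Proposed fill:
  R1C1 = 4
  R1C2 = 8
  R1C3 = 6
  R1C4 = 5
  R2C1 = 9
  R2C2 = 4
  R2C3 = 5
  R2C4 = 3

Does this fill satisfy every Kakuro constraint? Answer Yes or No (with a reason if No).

Yes

Across: 4+8+6+5=23; 9+4+5+3=21. Down: 4+9=13; 8+4=12; 6+5=11; 5+3=8. No digit repeats within any run.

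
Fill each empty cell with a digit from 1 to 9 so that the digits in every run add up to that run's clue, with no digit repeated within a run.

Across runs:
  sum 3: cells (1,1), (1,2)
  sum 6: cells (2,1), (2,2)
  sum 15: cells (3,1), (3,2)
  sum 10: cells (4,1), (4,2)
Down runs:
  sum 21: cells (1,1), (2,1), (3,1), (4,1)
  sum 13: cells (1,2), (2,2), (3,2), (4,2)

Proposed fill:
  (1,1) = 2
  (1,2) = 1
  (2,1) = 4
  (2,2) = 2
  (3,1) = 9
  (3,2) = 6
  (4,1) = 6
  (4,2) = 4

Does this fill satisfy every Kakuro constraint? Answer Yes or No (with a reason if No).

Yes

Across: 2+1=3; 4+2=6; 9+6=15; 6+4=10. Down: 2+4+9+6=21; 1+2+6+4=13. No digit repeats within any run.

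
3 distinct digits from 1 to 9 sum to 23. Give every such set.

3 distinct digits from 1–9 sum between 6 and 24.
Only one set works: {6,8,9}.

{6,8,9}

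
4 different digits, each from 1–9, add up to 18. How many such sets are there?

11

4 distinct digits from 1–9 sum between 10 and 30.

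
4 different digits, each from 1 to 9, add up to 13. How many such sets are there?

4 distinct digits from 1–9 sum between 10 and 30.
Enumerating: {1,2,3,7}, {1,2,4,6}, {1,3,4,5}.

3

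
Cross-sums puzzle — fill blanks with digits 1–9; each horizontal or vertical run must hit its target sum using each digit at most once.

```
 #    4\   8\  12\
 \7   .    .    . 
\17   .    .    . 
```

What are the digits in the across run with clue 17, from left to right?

3 6 8

7 in 3 cells must be {1,2,4}; 4 in 2 cells must be {1,3}.
The 7 across and the 4 down share only 1, so R1C1 = 1.
Given what's placed, R1C2 must be 2 to fit the 7 across and 8 down.
R1C3 = 7 − 3 = 4 completes the 7 across.
R2C1 = 4 − 1 = 3 completes the 4 down.
R2C2 = 8 − 2 = 6 completes the 8 down.
R2C3 = 17 − 9 = 8 completes the 17 across.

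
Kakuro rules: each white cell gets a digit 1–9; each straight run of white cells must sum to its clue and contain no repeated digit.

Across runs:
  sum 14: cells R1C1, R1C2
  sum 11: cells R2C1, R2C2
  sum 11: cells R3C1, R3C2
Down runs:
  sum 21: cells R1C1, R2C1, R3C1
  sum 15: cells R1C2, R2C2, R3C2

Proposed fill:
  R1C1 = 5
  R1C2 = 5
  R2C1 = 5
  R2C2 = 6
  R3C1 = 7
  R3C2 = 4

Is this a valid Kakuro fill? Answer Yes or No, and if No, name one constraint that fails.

No — the down run R1C1–R3C1 sums to 17, not 21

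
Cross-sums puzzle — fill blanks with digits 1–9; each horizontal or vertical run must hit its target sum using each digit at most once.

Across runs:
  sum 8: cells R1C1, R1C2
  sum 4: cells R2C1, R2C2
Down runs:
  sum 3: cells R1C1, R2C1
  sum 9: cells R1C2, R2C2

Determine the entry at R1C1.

2

4 in 2 cells must be {1,3}; 3 in 2 cells must be {1,2}.
The 4 across and the 3 down share only 1, so R2C1 = 1.
R2C2 = 4 − 1 = 3 completes the 4 across.
R1C1 = 3 − 1 = 2 completes the 3 down.
R1C2 = 8 − 2 = 6 completes the 8 across.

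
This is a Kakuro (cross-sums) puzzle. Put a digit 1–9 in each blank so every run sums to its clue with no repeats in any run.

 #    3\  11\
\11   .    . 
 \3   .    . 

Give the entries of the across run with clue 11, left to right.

2 9

3 in 2 cells must be {1,2}.
The 11 across and the 3 down share only 2, so R1C1 = 2.
R1C2 = 11 − 2 = 9 completes the 11 across.
R2C1 = 3 − 2 = 1 completes the 3 down.
R2C2 = 3 − 1 = 2 completes the 3 across.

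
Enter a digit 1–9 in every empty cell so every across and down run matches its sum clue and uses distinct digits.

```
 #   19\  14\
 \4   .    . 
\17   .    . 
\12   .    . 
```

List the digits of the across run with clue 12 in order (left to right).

4 in 2 cells must be {1,3}; 17 in 2 cells must be {8,9}.
The 4 across and the 19 down share only 3, so R1C1 = 3.
R1C2 = 4 − 3 = 1 completes the 4 across.
Given what's placed, R2C1 must be 9 to fit the 17 across and 19 down.
R2C2 = 17 − 9 = 8 completes the 17 across.
R3C1 = 19 − 12 = 7 completes the 19 down.
R3C2 = 12 − 7 = 5 completes the 12 across.

7 5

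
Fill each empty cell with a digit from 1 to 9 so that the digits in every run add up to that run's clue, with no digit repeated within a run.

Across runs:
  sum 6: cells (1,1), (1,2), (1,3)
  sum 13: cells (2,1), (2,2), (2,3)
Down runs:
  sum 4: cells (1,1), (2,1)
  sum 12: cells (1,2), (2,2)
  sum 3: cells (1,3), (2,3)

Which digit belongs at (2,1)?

6 in 3 cells must be {1,2,3}; 4 in 2 cells must be {1,3}; 3 in 2 cells must be {1,2}.
The 6 across and the 12 down share only 3, so (1,2) = 3.
(2,2) = 12 − 3 = 9 completes the 12 down.
Given what's placed, (2,3) must be 1 to fit the 13 across and 3 down.
(1,1) = 1: the only remaining digit allowed by both the 6 across and the 4 down.
(1,3) = 6 − 4 = 2 completes the 6 across.
(2,1) = 13 − 10 = 3 completes the 13 across.

3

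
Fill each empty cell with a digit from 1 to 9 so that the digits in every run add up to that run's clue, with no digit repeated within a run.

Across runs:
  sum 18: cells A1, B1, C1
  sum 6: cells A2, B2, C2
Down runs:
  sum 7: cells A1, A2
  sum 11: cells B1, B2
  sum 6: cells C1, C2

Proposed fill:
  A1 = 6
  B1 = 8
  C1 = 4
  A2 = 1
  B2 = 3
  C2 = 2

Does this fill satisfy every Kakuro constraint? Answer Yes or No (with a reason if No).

Yes

Across: 6+8+4=18; 1+3+2=6. Down: 6+1=7; 8+3=11; 4+2=6. No digit repeats within any run.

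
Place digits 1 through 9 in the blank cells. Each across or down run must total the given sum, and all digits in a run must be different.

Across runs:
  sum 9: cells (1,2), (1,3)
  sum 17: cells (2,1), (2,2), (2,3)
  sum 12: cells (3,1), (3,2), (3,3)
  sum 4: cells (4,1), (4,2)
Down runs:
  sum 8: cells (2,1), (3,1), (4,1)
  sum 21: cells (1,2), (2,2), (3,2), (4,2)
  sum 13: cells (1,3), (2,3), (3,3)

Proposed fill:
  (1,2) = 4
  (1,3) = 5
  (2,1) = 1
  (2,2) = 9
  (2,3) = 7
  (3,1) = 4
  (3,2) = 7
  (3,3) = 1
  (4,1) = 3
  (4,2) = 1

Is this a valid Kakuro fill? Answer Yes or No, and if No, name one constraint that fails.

Yes

Across: 4+5=9; 1+9+7=17; 4+7+1=12; 3+1=4. Down: 1+4+3=8; 4+9+7+1=21; 5+7+1=13. No digit repeats within any run.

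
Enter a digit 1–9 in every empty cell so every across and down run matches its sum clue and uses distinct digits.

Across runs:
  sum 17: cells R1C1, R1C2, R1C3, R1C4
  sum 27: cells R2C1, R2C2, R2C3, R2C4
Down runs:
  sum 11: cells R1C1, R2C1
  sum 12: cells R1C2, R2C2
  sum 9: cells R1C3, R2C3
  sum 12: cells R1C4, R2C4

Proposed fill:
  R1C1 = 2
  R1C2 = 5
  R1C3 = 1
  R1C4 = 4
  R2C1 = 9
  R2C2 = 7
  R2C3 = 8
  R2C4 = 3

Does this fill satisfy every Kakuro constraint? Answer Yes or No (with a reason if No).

No — the down run R1C4–R2C4 sums to 7, not 12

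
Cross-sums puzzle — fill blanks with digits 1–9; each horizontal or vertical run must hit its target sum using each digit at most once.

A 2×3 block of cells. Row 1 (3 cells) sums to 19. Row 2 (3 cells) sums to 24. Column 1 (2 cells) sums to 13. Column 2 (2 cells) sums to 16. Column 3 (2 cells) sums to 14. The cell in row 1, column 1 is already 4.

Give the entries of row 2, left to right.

24 in 3 cells must be {7,8,9}; 16 in 2 cells must be {7,9}.
(2,1) = 13 − 4 = 9 completes the 13 down.
(2,2) = 7: the only remaining digit allowed by both the 24 across and the 16 down.
(2,3) = 24 − 16 = 8 completes the 24 across.
(1,2) = 16 − 7 = 9 completes the 16 down.
(1,3) = 19 − 13 = 6 completes the 19 across.

9, 7, 8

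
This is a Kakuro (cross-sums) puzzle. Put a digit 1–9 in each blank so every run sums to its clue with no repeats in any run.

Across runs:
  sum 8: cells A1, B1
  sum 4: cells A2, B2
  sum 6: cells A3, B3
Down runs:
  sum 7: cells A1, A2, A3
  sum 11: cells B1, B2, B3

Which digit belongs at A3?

4

4 in 2 cells must be {1,3}; 7 in 3 cells must be {1,2,4}.
The 4 across and the 7 down share only 1, so A2 = 1.
B2 = 4 − 1 = 3 completes the 4 across.
Given what's placed, A1 must be 2 to fit the 8 across and 7 down.
B1 = 8 − 2 = 6 completes the 8 across.
A3 = 7 − 3 = 4 completes the 7 down.
B3 = 6 − 4 = 2 completes the 6 across.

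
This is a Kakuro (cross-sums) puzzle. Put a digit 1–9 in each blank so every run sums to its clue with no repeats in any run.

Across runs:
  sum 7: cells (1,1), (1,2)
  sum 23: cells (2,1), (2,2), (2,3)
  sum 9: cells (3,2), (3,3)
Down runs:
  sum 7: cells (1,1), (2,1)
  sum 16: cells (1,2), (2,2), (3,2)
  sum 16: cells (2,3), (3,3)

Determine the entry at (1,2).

23 in 3 cells must be {6,8,9}; 16 in 2 cells must be {7,9}.
The 23 across and the 7 down share only 6, so (2,1) = 6.
(2,3) = 9: the only remaining digit allowed by both the 23 across and the 16 down.
(3,3) = 16 − 9 = 7 completes the 16 down.
(1,1) = 7 − 6 = 1 completes the 7 down.
(1,2) = 7 − 1 = 6 completes the 7 across.
(2,2) = 23 − 15 = 8 completes the 23 across.
(3,2) = 9 − 7 = 2 completes the 9 across.

6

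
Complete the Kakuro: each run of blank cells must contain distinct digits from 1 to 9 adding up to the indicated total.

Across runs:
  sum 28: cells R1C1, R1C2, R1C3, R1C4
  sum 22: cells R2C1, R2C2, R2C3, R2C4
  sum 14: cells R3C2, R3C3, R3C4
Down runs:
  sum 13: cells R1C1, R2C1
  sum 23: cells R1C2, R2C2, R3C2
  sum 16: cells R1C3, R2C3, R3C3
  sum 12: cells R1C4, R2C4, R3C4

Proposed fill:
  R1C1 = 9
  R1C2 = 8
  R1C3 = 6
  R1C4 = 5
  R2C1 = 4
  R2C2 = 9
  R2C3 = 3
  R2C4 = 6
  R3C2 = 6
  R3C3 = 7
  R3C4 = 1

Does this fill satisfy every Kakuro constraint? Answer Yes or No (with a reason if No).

Yes

Across: 9+8+6+5=28; 4+9+3+6=22; 6+7+1=14. Down: 9+4=13; 8+9+6=23; 6+3+7=16; 5+6+1=12. No digit repeats within any run.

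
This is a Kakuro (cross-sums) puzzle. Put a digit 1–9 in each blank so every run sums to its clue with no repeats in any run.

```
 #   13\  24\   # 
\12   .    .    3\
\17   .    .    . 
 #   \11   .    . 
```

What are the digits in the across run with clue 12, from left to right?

4, 8

24 in 3 cells must be {7,8,9}; 3 in 2 cells must be {1,2}.
The 11 across and the 3 down share only 2, so R3C3 = 2.
R2C3 = 3 − 2 = 1 completes the 3 down.
R3C2 = 11 − 2 = 9 completes the 11 across.
R2C2 = 7: the only remaining digit allowed by both the 17 across and the 24 down.
R1C2 = 24 − 16 = 8 completes the 24 down.
R2C1 = 17 − 8 = 9 completes the 17 across.
R1C1 = 12 − 8 = 4 completes the 12 across.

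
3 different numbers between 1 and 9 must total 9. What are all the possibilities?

{1,2,6}; {1,3,5}; {2,3,4}

3 distinct digits from 1–9 sum between 6 and 24.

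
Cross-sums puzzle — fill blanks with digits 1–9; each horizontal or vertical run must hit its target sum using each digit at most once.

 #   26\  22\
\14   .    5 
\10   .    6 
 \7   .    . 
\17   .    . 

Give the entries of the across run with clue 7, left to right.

5 2

17 in 2 cells must be {8,9}.
R1C1 = 14 − 5 = 9 completes the 14 across.
R2C1 = 10 − 6 = 4 completes the 10 across.
Given what's placed, R4C1 must be 8 to fit the 17 across and 26 down.
R4C2 = 17 − 8 = 9 completes the 17 across.
R3C1 = 26 − 21 = 5 completes the 26 down.
R3C2 = 7 − 5 = 2 completes the 7 across.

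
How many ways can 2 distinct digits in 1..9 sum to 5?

2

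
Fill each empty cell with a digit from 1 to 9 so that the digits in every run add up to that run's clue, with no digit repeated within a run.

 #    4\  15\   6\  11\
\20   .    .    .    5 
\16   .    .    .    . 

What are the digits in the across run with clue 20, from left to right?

4 in 2 cells must be {1,3}.
R2C4 = 11 − 5 = 6 completes the 11 down.
Given what's placed, R2C2 must be 7 to fit the 16 across and 15 down.
R1C2 = 15 − 7 = 8 completes the 15 down.
Given what's placed, R2C1 must be 1 to fit the 16 across and 4 down.
R2C3 = 16 − 14 = 2 completes the 16 across.
R1C1 = 4 − 1 = 3 completes the 4 down.
R1C3 = 20 − 16 = 4 completes the 20 across.

3 8 4 5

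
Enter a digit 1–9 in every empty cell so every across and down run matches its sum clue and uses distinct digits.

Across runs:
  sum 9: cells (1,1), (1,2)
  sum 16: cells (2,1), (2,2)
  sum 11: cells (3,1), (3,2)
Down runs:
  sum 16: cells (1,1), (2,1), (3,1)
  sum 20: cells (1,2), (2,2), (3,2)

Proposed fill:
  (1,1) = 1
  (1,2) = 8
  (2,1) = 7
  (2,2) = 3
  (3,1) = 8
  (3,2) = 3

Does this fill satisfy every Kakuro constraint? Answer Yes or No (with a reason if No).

No — the down run (1,2)–(3,2) sums to 14, not 20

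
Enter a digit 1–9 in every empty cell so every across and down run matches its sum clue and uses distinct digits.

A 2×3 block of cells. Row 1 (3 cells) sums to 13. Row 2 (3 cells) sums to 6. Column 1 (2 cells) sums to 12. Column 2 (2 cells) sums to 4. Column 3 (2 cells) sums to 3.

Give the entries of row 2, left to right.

3 1 2

6 in 3 cells must be {1,2,3}; 4 in 2 cells must be {1,3}; 3 in 2 cells must be {1,2}.
The 6 across and the 12 down share only 3, so (2,1) = 3.
Given what's placed, (2,2) must be 1 to fit the 6 across and 4 down.
(2,3) = 6 − 4 = 2 completes the 6 across.
(1,1) = 12 − 3 = 9 completes the 12 down.
(1,2) = 4 − 1 = 3 completes the 4 down.
(1,3) = 13 − 12 = 1 completes the 13 across.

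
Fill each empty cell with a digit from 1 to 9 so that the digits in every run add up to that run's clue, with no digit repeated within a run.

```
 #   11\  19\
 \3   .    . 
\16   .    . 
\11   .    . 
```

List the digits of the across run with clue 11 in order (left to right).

3 8

3 in 2 cells must be {1,2}; 16 in 2 cells must be {7,9}.
The 3 across and the 19 down share only 2, so R1C2 = 2.
The 16 across and the 11 down share only 7, so R2C1 = 7.
R2C2 = 16 − 7 = 9 completes the 16 across.
R3C1 = 3: the only remaining digit allowed by both the 11 across and the 11 down.
R3C2 = 11 − 3 = 8 completes the 11 across.
R1C1 = 3 − 2 = 1 completes the 3 across.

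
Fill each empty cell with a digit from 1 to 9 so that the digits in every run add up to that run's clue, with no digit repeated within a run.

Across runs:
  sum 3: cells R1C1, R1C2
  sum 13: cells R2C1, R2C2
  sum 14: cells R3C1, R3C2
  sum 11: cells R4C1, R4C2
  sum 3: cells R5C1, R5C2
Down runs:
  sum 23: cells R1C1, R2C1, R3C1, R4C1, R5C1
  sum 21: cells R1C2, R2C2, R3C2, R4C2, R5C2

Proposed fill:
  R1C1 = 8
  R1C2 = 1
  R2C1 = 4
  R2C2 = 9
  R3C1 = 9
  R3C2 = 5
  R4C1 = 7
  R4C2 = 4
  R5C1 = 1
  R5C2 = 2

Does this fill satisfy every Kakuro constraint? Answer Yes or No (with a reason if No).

No — the across run R1C1–R1C2 sums to 9, not 3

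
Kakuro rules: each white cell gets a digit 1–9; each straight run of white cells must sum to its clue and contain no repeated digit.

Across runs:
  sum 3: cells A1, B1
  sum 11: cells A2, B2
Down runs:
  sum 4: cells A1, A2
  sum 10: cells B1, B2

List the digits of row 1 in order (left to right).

3 in 2 cells must be {1,2}; 4 in 2 cells must be {1,3}.
The 3 across and the 4 down share only 1, so A1 = 1.
B1 = 3 − 1 = 2 completes the 3 across.
A2 = 4 − 1 = 3 completes the 4 down.
B2 = 11 − 3 = 8 completes the 11 across.

1 2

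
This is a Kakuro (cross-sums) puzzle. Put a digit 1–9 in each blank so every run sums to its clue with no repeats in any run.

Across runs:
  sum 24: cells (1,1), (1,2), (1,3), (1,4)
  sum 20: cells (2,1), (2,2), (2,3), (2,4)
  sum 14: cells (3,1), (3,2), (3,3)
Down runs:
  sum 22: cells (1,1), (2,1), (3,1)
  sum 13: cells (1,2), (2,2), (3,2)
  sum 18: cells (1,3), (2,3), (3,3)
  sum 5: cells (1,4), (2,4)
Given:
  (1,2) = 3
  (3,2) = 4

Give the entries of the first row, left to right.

Given what's placed, (1,4) must be 4 to fit the 24 across and 5 down.
(2,2) = 13 − 7 = 6 completes the 13 down.
(2,4) = 5 − 4 = 1 completes the 5 down.
No cell is forced outright now. (2,1) can only be 5 or 8 or 9 (the digits allowed by both its 20 across and its 22 down). If (2,1) = 8: that forces (1,1) = 9, (1,3) = 8, after which (2,3) would have to be in {5} for the 20 across but in {1,3,4,6,7,9} for the 18 down — contradiction. If (2,1) = 9: that forces (1,1) = 8, (1,3) = 9, (2,3) = 4, after which (3,1) would have to be in {1,2,3,7,8,9} for the 14 across but in {5} for the 22 down — contradiction. So (2,1) = 5.
(2,3) = 20 − 12 = 8 completes the 20 across.
Given what's placed, (1,3) must be 9 to fit the 24 across and 18 down.
(3,3) = 18 − 17 = 1 completes the 18 down.
(1,1) = 24 − 16 = 8 completes the 24 across.

8 3 9 4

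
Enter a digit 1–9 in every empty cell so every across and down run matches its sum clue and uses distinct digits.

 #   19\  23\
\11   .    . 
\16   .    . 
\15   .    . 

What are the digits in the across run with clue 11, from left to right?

3, 8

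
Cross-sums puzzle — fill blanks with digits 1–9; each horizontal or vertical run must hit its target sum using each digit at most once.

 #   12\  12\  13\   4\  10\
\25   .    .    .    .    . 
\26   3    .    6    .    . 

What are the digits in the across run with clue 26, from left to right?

4 in 2 cells must be {1,3}.
R1C1 = 12 − 3 = 9 completes the 12 down.
R1C3 = 13 − 6 = 7 completes the 13 down.
Given what's placed, R2C4 must be 1 to fit the 26 across and 4 down.
R1C4 = 4 − 1 = 3 completes the 4 down.
No cell is forced outright now. R2C2 can only be 7 or 9 (the digits allowed by both its 26 across and its 12 down). If R2C2 = 9: then R1C2 would have to be in {1,2,4,5} for the 25 across but in {3} for the 12 down — contradiction. So R2C2 = 7.
R1C2 = 12 − 7 = 5 completes the 12 down.
R1C5 = 25 − 24 = 1 completes the 25 across.
R2C5 = 26 − 17 = 9 completes the 26 across.

3 7 6 1 9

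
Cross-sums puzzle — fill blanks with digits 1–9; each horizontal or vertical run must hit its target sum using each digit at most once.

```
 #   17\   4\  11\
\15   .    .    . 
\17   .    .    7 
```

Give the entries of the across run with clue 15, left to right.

17 in 2 cells must be {8,9}; 4 in 2 cells must be {1,3}.
R1C3 = 11 − 7 = 4 completes the 11 down.
Given what's placed, R2C2 must be 1 to fit the 17 across and 4 down.
R1C2 = 4 − 1 = 3 completes the 4 down.
R2C1 = 17 − 8 = 9 completes the 17 across.
R1C1 = 15 − 7 = 8 completes the 15 across.

8 3 4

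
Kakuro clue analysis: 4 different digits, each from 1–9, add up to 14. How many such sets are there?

4 distinct digits from 1–9 sum between 10 and 30.
Enumerating: {1,2,3,8}, {1,2,4,7}, {1,2,5,6}, {1,3,4,6}, {2,3,4,5}.

5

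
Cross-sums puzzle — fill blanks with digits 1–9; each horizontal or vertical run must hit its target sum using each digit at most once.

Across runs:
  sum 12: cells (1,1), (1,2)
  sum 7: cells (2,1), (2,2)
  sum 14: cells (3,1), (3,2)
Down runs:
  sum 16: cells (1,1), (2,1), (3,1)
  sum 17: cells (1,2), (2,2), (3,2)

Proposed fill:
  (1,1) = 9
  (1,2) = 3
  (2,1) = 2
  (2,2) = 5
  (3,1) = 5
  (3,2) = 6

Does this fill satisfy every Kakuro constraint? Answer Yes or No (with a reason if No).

No — the across run (3,1)–(3,2) sums to 11, not 14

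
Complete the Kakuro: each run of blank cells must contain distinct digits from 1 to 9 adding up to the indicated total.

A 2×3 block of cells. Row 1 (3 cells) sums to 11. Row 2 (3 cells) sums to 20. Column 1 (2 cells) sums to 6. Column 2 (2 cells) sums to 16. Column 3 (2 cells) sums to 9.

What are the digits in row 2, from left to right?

16 in 2 cells must be {7,9}.
The 11 across and the 16 down share only 7, so (1,2) = 7.
(2,2) = 16 − 7 = 9 completes the 16 down.
Given what's placed, (1,1) must be 1 to fit the 11 across and 6 down.
(1,3) = 11 − 8 = 3 completes the 11 across.
(2,1) = 6 − 1 = 5 completes the 6 down.
(2,3) = 20 − 14 = 6 completes the 20 across.

5, 9, 6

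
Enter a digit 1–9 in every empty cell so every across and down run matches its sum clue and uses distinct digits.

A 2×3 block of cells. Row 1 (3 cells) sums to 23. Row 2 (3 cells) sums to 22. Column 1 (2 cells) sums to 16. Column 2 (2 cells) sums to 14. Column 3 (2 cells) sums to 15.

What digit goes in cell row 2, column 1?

23 in 3 cells must be {6,8,9}; 16 in 2 cells must be {7,9}.
The 23 across and the 16 down share only 9, so (1,1) = 9.
(2,1) = 16 − 9 = 7 completes the 16 down.
Nothing is forced directly, so branch on (2,2), whose candidates are 6 or 9. If (2,2) = 9: then (1,2) would have to be in {6,8} for the 23 across but in {5} for the 14 down — contradiction. So (2,2) = 6.
(1,2) = 14 − 6 = 8 completes the 14 down.
(1,3) = 23 − 17 = 6 completes the 23 across.
(2,3) = 22 − 13 = 9 completes the 22 across.

7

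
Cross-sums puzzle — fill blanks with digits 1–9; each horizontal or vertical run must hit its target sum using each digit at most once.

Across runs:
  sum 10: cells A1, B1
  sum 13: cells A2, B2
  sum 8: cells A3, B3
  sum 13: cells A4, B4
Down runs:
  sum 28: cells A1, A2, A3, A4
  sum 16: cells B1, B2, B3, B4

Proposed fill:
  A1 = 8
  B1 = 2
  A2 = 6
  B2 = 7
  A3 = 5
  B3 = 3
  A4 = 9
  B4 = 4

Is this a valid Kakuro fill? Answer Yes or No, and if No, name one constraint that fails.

Yes

Across: 8+2=10; 6+7=13; 5+3=8; 9+4=13. Down: 8+6+5+9=28; 2+7+3+4=16. No digit repeats within any run.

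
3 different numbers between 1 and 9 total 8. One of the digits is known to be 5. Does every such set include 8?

No

The only way to make 8 from 3 distinct digits under that restriction is {1,2,5}, which does not contain 8.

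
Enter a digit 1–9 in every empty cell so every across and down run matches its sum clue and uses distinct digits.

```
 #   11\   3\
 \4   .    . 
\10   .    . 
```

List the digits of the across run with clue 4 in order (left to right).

4 in 2 cells must be {1,3}; 3 in 2 cells must be {1,2}.
The 4 across and the 11 down share only 3, so R1C1 = 3.
R1C2 = 4 − 3 = 1 completes the 4 across.
R2C1 = 11 − 3 = 8 completes the 11 down.
R2C2 = 10 − 8 = 2 completes the 10 across.

3 1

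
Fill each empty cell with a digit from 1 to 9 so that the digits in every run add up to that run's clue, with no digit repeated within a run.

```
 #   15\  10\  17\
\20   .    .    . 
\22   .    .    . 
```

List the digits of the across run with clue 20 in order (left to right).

9 3 8

17 in 2 cells must be {8,9}.
Nothing is forced directly, so branch on R1C3, whose candidates are 8 or 9. If R1C3 = 9: that forces R2C3 = 8, R2C1 = 9, after which R2C2 would have to be in {5} for the 22 across but in {1,2,3,4,6,7,8,9} for the 10 down — contradiction. So R1C3 = 8.
R2C3 = 17 − 8 = 9 completes the 17 down.
Nothing is forced directly, so branch on R1C1, whose candidates are 7 or 9. If R1C1 = 7: then R1C2 would have to be in {5} for the 20 across but in {1,2,3,4,6,7,8,9} for the 10 down — contradiction. So R1C1 = 9.
R1C2 = 20 − 17 = 3 completes the 20 across.
R2C1 = 15 − 9 = 6 completes the 15 down.
R2C2 = 22 − 15 = 7 completes the 22 across.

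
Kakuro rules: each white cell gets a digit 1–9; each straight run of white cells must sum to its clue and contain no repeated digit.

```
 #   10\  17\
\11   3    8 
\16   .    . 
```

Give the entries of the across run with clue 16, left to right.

7 9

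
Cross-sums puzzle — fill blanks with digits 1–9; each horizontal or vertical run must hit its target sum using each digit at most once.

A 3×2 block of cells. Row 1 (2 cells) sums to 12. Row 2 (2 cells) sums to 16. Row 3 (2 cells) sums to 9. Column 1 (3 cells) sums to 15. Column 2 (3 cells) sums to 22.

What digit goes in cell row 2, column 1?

16 in 2 cells must be {7,9}.
Nothing is forced directly, so branch on (2,1), whose candidates are 7 or 9. If (2,1) = 9: that forces (2,2) = 7, (3,2) = 6, (1,2) = 9, after which (3,1) would have to be in {3} for the 9 across but in {1,2,4,5} for the 15 down — contradiction. So (2,1) = 7.
(2,2) = 16 − 7 = 9 completes the 16 across.
Nothing is forced directly, so branch on (1,1), whose candidates are 3 or 5. If (1,1) = 3: then (1,2) would have to be in {9} for the 12 across but in {5,6,7,8} for the 22 down — contradiction. So (1,1) = 5.
(1,2) = 12 − 5 = 7 completes the 12 across.
(3,1) = 15 − 12 = 3 completes the 15 down.
(3,2) = 9 − 3 = 6 completes the 9 across.

7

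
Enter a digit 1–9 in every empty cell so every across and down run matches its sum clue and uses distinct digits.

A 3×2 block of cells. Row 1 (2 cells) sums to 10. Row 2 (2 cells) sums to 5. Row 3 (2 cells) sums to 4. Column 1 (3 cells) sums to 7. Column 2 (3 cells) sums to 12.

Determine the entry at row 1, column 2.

4 in 2 cells must be {1,3}; 7 in 3 cells must be {1,2,4}.
The 4 across and the 7 down share only 1, so (3,1) = 1.
(3,2) = 4 − 1 = 3 completes the 4 across.
Nothing is forced directly, so branch on (1,1), whose candidates are 2 or 4. If (1,1) = 4: then (1,2) would have to be in {6} for the 10 across but in {1,2,4,5,7,8} for the 12 down — contradiction. So (1,1) = 2.
(1,2) = 10 − 2 = 8 completes the 10 across.
(2,1) = 7 − 3 = 4 completes the 7 down.
(2,2) = 5 − 4 = 1 completes the 5 across.

8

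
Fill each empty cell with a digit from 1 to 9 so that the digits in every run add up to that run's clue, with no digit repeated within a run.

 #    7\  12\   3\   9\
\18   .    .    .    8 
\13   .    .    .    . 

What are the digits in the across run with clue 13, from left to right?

3 7 2 1

3 in 2 cells must be {1,2}.
R2C4 = 9 − 8 = 1 completes the 9 down.
Given what's placed, R2C3 must be 2 to fit the 13 across and 3 down.
R1C3 = 3 − 2 = 1 completes the 3 down.
Nothing is forced directly, so branch on R2C2, whose candidates are 3 or 4 or 7. If R2C2 = 3: then R1C2 would have to be in {2,3,4,5,6,7} for the 18 across but in {9} for the 12 down — contradiction. If R2C2 = 4: then R1C2 would have to be in {2,3,4,5,6,7} for the 18 across but in {8} for the 12 down — contradiction. So R2C2 = 7.
R1C2 = 12 − 7 = 5 completes the 12 down.
R2C1 = 13 − 10 = 3 completes the 13 across.
R1C1 = 18 − 14 = 4 completes the 18 across.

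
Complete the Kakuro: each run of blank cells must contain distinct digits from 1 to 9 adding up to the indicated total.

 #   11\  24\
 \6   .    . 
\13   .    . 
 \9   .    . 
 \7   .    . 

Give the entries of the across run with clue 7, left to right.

3, 4

11 in 4 cells must be {1,2,3,5}.
Only 5 fits R2C1 under both its across sum 13 and down sum 11.
R2C2 = 13 − 5 = 8 completes the 13 across.
Nothing is forced directly, so branch on R3C1, whose candidates are 1 or 2 or 3. If R3C1 = 1: that forces R1C1 = 2, R1C2 = 4, after which R3C2 would have to be in {8} for the 9 across but in {3,5,7,9} for the 24 down — contradiction. If R3C1 = 3: that forces R3C2 = 6, R1C2 = 1, after which R4C2 would have to be in {1,2,3,4,5,6} for the 7 across but in {9} for the 24 down — contradiction. So R3C1 = 2.
R1C1 = 1: the only remaining digit allowed by both the 6 across and the 11 down.
R1C2 = 6 − 1 = 5 completes the 6 across.
R3C2 = 9 − 2 = 7 completes the 9 across.
R4C1 = 11 − 8 = 3 completes the 11 down.
R4C2 = 7 − 3 = 4 completes the 7 across.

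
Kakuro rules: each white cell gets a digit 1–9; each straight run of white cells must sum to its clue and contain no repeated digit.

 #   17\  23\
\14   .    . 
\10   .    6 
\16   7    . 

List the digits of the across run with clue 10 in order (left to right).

4, 6

16 in 2 cells must be {7,9}; 23 in 3 cells must be {6,8,9}.
R2C1 = 10 − 6 = 4 completes the 10 across.
R3C2 = 16 − 7 = 9 completes the 16 across.
R1C1 = 17 − 11 = 6 completes the 17 down.
R1C2 = 14 − 6 = 8 completes the 14 across.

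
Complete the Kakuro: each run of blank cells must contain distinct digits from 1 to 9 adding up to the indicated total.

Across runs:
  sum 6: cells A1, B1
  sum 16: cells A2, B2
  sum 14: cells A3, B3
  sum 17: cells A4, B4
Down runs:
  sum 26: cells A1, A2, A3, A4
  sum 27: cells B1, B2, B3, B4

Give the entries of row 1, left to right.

2 4

16 in 2 cells must be {7,9}; 17 in 2 cells must be {8,9}.
Nothing is forced directly, so branch on B1, whose candidates are 4 or 5. If B1 = 5: then A1 would have to be in {1} for the 6 across but in {2,3,4,5,6,7,8,9} for the 26 down — contradiction. So B1 = 4.
A1 = 6 − 4 = 2 completes the 6 across.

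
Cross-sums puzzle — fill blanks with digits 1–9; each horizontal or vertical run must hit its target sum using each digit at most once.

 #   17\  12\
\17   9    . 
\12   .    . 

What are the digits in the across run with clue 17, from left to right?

9 8

17 in 2 cells must be {8,9}.
R1C2 = 17 − 9 = 8 completes the 17 across.
R2C1 = 17 − 9 = 8 completes the 17 down.
R2C2 = 12 − 8 = 4 completes the 12 across.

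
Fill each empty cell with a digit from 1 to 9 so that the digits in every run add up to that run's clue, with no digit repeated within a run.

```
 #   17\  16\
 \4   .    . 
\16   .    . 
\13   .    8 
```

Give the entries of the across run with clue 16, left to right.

9, 7

4 in 2 cells must be {1,3}; 16 in 2 cells must be {7,9}.
Given what's placed, R2C2 must be 7 to fit the 16 across and 16 down.
R3C1 = 13 − 8 = 5 completes the 13 across.
R1C1 = 3: the only remaining digit allowed by both the 4 across and the 17 down.
R1C2 = 4 − 3 = 1 completes the 4 across.
R2C1 = 16 − 7 = 9 completes the 16 across.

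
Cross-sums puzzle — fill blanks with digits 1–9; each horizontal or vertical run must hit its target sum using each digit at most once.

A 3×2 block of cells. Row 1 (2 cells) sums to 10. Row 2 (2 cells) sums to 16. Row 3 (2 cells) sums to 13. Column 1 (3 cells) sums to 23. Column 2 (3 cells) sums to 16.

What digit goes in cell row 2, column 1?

16 in 2 cells must be {7,9}; 23 in 3 cells must be {6,8,9}.
The 16 across and the 23 down share only 9, so (2,1) = 9.
(2,2) = 16 − 9 = 7 completes the 16 across.
Nothing is forced directly, so branch on (1,1), whose candidates are 6 or 8. If (1,1) = 8: then (1,2) would have to be in {2} for the 10 across but in {1,3,4,5,6,8} for the 16 down — contradiction. So (1,1) = 6.
(1,2) = 10 − 6 = 4 completes the 10 across.
(3,1) = 23 − 15 = 8 completes the 23 down.
(3,2) = 13 − 8 = 5 completes the 13 across.

9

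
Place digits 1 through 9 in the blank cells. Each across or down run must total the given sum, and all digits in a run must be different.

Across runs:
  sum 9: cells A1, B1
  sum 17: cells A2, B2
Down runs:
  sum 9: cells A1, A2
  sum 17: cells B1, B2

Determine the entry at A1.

1

17 in 2 cells must be {8,9}.
The 9 across and the 17 down share only 8, so B1 = 8.
The 17 across and the 9 down share only 8, so A2 = 8.
B2 = 17 − 8 = 9 completes the 17 across.
A1 = 9 − 8 = 1 completes the 9 across.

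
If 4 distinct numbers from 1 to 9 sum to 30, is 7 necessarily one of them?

The only way to make 30 from 4 distinct digits is {6,7,8,9}, which contains 7.

Yes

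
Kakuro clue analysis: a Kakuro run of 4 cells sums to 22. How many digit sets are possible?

11

4 distinct digits from 1–9 sum between 10 and 30.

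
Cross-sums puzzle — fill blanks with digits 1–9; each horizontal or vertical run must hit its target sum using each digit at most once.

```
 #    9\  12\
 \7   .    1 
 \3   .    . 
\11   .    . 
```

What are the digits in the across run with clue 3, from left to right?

1, 2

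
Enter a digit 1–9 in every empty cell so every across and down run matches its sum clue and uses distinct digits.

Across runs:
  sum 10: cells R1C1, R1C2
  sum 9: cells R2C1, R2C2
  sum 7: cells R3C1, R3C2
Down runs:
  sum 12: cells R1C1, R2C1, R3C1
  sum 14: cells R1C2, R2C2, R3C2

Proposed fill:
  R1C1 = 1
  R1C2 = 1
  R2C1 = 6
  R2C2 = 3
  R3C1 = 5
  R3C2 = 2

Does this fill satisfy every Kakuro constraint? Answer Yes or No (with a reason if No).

No — the across run R1C1–R1C2 sums to 2, not 10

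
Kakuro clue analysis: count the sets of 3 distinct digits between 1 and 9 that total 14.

3 distinct digits from 1–9 sum between 6 and 24.

8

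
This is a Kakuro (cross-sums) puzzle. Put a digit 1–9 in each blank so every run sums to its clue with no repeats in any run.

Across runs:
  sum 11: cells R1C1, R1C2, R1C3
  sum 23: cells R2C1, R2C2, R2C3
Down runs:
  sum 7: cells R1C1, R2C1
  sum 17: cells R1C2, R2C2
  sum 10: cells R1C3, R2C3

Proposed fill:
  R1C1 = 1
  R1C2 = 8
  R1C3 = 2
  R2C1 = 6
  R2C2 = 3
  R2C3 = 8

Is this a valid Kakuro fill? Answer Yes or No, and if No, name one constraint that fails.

No — the down run R1C2–R2C2 sums to 11, not 17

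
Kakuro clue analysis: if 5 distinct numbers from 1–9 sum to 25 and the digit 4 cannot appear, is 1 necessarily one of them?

No

Counterexample: {2,3,5,6,9} sums to 25 under that restriction without using 1.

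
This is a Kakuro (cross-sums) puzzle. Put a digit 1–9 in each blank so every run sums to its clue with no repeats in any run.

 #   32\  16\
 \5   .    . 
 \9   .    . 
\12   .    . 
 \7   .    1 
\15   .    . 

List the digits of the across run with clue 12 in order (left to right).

8 4

16 in 5 cells must be {1,2,3,4,6}.
R4C1 = 7 − 1 = 6 completes the 7 across.
R5C2 = 6: the only remaining digit allowed by both the 15 across and the 16 down.
R5C1 = 15 − 6 = 9 completes the 15 across.
No cell is forced outright now. R1C1 can only be 2 or 4 (the digits allowed by both its 5 across and its 32 down). If R1C1 = 4: then R1C2 would have to be in {1} for the 5 across but in {2,3,4} for the 16 down — contradiction. So R1C1 = 2.
R1C2 = 5 − 2 = 3 completes the 5 across.
Given what's placed, R3C2 must be 4 to fit the 12 across and 16 down.
R2C2 = 16 − 14 = 2 completes the 16 down.
R3C1 = 12 − 4 = 8 completes the 12 across.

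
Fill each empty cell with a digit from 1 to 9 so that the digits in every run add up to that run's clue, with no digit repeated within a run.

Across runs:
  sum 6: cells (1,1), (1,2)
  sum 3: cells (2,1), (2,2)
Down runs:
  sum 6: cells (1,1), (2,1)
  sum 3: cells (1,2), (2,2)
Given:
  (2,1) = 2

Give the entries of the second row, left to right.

3 in 2 cells must be {1,2}.
(1,1) = 6 − 2 = 4 completes the 6 down.
(1,2) = 6 − 4 = 2 completes the 6 across.
(2,2) = 3 − 2 = 1 completes the 3 across.

2 1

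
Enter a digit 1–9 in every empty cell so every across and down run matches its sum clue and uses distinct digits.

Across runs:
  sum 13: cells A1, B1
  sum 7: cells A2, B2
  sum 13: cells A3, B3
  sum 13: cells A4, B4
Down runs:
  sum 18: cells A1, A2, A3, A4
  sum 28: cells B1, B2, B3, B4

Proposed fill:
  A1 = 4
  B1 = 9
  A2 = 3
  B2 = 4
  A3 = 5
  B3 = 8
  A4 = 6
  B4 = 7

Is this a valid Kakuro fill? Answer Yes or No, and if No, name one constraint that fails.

Across: 4+9=13; 3+4=7; 5+8=13; 6+7=13. Down: 4+3+5+6=18; 9+4+8+7=28. No digit repeats within any run.

Yes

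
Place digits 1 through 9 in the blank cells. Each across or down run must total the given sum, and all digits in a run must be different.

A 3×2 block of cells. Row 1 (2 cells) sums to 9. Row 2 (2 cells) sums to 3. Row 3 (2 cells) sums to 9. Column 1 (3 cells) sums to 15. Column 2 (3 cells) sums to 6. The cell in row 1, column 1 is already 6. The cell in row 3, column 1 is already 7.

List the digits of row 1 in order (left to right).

3 in 2 cells must be {1,2}; 6 in 3 cells must be {1,2,3}.
(1,2) = 9 − 6 = 3 completes the 9 across.
(2,1) = 15 − 13 = 2 completes the 15 down.
(2,2) = 3 − 2 = 1 completes the 3 across.
(3,2) = 9 − 7 = 2 completes the 9 across.

6 3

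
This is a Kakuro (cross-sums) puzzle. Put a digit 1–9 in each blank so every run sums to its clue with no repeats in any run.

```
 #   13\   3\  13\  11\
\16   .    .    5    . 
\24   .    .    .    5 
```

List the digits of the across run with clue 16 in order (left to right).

3 in 2 cells must be {1,2}.
R1C4 = 11 − 5 = 6 completes the 11 down.
Given what's placed, R2C2 must be 2 to fit the 24 across and 3 down.
R2C3 = 13 − 5 = 8 completes the 13 down.
R1C1 = 4: the only remaining digit allowed by both the 16 across and the 13 down.
R1C2 = 16 − 15 = 1 completes the 16 across.
R2C1 = 24 − 15 = 9 completes the 24 across.

4 1 5 6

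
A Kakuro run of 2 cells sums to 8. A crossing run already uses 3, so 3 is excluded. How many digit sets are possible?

2

2 distinct digits from 1–9 sum between 3 and 17.
Dropping sets that contain 3.
Enumerating: {1,7}, {2,6}.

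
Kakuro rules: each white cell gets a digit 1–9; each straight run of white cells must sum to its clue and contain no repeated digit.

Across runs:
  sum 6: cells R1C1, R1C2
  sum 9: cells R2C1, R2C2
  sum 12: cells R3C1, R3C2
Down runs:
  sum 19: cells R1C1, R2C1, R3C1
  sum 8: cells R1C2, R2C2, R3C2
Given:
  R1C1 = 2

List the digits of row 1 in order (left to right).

R1C2 = 6 − 2 = 4 completes the 6 across.
Given what's placed, R2C1 must be 8 to fit the 9 across and 19 down.
R2C2 = 9 − 8 = 1 completes the 9 across.
R3C1 = 19 − 10 = 9 completes the 19 down.
R3C2 = 12 − 9 = 3 completes the 12 across.

2 4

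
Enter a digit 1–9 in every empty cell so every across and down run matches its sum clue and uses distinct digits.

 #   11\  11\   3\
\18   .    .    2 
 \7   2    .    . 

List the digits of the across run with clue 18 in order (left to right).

9, 7, 2

7 in 3 cells must be {1,2,4}; 3 in 2 cells must be {1,2}.
R1C1 = 11 − 2 = 9 completes the 11 down.
R1C2 = 18 − 11 = 7 completes the 18 across.
R2C2 = 11 − 7 = 4 completes the 11 down.
R2C3 = 7 − 6 = 1 completes the 7 across.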